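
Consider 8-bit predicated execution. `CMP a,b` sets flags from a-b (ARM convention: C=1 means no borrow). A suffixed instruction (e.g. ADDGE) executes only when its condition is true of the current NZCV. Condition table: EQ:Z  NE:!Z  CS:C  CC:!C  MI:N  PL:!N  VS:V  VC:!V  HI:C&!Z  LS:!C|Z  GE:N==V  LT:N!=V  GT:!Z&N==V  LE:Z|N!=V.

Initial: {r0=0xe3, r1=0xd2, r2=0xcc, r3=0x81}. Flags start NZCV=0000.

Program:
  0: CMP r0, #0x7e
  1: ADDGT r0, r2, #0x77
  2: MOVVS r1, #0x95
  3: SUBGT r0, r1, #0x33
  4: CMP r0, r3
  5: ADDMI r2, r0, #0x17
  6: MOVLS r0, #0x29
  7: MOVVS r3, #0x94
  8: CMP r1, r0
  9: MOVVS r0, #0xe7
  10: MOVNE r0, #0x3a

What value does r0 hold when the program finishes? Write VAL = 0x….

[0] flags=0011 → (cmp)
[1] flags=0011 GT?F → skip
[2] flags=0011 VS?T → r1=0x95
[3] flags=0011 GT?F → skip
[4] flags=0010 → (cmp)
[5] flags=0010 MI?F → skip
[6] flags=0010 LS?F → skip
[7] flags=0010 VS?F → skip
[8] flags=1000 → (cmp)
[9] flags=1000 VS?F → skip
[10] flags=1000 NE?T → r0=0x3a

VAL = 0x3a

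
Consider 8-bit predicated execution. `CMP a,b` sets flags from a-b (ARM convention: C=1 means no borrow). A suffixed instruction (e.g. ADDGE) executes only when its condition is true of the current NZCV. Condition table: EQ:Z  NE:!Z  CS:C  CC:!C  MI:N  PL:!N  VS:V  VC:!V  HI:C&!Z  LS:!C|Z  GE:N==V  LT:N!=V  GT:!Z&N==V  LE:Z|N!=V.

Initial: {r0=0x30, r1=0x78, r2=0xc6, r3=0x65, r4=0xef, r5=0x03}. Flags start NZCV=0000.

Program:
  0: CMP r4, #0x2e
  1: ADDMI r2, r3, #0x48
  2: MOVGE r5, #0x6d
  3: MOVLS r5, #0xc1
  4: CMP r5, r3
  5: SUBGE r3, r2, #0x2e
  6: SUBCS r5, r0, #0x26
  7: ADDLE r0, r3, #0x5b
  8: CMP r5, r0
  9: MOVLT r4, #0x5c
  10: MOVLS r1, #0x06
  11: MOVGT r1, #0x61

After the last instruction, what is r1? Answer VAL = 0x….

0: ✓ CMP  NZCV=1010
1: ✓ ADDMI  r2←0xad
2: · MOVGE
3: · MOVLS
4: ✓ CMP  NZCV=1000
5: · SUBGE
6: · SUBCS
7: ✓ ADDLE  r0←0xc0
8: ✓ CMP  NZCV=0000
9: · MOVLT
10: ✓ MOVLS  r1←0x06
11: ✓ MOVGT  r1←0x61

VAL = 0x61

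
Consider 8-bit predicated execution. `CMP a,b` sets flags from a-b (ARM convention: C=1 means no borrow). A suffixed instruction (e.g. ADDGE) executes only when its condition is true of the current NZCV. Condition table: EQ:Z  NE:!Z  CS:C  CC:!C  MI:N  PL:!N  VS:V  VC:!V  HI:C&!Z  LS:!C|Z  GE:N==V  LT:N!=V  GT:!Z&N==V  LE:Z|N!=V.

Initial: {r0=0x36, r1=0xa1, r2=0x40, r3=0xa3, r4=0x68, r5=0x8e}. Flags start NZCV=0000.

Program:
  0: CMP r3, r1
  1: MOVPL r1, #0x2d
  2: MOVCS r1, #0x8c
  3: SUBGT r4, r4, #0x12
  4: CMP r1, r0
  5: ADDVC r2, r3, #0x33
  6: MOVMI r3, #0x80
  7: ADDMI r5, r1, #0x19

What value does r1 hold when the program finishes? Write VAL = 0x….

0: ✓ CMP  NZCV=0010
1: ✓ MOVPL  r1←0x2d
2: ✓ MOVCS  r1←0x8c
3: ✓ SUBGT  r4←0x56
4: ✓ CMP  NZCV=0011
5: · ADDVC
6: · MOVMI
7: · ADDMI

VAL = 0x8c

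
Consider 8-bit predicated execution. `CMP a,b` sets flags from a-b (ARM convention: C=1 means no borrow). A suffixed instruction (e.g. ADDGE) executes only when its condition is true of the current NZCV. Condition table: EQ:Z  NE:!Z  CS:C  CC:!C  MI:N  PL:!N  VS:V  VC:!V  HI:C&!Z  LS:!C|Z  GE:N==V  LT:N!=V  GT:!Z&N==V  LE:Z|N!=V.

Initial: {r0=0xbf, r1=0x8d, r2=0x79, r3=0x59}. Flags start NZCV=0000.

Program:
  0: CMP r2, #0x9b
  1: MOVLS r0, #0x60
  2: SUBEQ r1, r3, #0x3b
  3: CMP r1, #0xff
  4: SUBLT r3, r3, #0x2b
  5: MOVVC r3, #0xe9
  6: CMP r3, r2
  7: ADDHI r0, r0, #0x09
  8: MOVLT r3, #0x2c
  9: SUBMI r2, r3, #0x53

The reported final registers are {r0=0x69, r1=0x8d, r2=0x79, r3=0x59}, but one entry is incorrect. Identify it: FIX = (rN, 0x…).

[0] flags=1001 → (cmp)
[1] flags=1001 LS?T → r0=0x60
[2] flags=1001 EQ?F → skip
[3] flags=1000 → (cmp)
[4] flags=1000 LT?T → r3=0x2e
[5] flags=1000 VC?T → r3=0xe9
[6] flags=0011 → (cmp)
[7] flags=0011 HI?T → r0=0x69
[8] flags=0011 LT?T → r3=0x2c
[9] flags=0011 MI?F → skip

FIX = (r3, 0x2c)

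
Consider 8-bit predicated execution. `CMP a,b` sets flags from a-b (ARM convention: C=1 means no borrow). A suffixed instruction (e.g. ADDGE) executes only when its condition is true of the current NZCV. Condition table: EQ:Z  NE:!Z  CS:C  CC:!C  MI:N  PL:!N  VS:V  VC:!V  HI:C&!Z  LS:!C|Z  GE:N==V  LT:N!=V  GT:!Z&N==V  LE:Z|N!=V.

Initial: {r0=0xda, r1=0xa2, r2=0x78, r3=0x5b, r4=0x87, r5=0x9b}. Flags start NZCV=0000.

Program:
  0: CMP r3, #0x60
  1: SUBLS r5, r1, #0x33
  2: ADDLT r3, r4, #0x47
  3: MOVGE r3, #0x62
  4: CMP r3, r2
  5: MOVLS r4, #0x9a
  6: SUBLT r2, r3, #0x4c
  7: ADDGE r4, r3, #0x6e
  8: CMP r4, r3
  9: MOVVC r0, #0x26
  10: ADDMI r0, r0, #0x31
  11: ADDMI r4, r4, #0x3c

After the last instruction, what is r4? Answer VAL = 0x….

[0] flags=1000 → (cmp)
[1] flags=1000 LS?T → r5=0x6f
[2] flags=1000 LT?T → r3=0xce
[3] flags=1000 GE?F → skip
[4] flags=0011 → (cmp)
[5] flags=0011 LS?F → skip
[6] flags=0011 LT?T → r2=0x82
[7] flags=0011 GE?F → skip
[8] flags=1000 → (cmp)
[9] flags=1000 VC?T → r0=0x26
[10] flags=1000 MI?T → r0=0x57
[11] flags=1000 MI?T → r4=0xc3

VAL = 0xc3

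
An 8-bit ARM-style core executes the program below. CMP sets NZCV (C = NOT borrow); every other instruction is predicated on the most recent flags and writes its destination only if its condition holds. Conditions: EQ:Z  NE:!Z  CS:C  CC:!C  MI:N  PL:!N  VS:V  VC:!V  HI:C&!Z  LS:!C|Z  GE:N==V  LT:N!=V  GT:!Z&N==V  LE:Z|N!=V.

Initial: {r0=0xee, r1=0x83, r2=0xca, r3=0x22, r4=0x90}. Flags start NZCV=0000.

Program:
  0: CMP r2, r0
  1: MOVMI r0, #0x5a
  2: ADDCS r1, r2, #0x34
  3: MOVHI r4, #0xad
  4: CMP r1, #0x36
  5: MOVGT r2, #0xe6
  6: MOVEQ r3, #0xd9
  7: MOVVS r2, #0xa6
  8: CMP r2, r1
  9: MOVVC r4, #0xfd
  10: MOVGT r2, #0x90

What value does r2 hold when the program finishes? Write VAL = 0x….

[0] flags=1000 → (cmp)
[1] flags=1000 MI?T → r0=0x5a
[2] flags=1000 CS?F → skip
[3] flags=1000 HI?F → skip
[4] flags=0011 → (cmp)
[5] flags=0011 GT?F → skip
[6] flags=0011 EQ?F → skip
[7] flags=0011 VS?T → r2=0xa6
[8] flags=0010 → (cmp)
[9] flags=0010 VC?T → r4=0xfd
[10] flags=0010 GT?T → r2=0x90

VAL = 0x90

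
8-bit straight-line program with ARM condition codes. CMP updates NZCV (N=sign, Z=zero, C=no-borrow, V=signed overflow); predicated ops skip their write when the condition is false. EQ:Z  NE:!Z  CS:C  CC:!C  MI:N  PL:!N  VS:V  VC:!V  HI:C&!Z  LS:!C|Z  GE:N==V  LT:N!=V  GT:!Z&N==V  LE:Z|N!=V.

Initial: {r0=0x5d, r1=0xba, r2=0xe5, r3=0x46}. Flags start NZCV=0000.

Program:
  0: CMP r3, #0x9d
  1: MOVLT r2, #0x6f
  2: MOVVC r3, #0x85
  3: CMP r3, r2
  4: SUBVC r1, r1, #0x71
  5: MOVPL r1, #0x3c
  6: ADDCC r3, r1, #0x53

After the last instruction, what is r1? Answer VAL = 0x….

VAL = 0x3c

[0] flags=1001 → (cmp)
[1] flags=1001 LT?F → skip
[2] flags=1001 VC?F → skip
[3] flags=0000 → (cmp)
[4] flags=0000 VC?T → r1=0x49
[5] flags=0000 PL?T → r1=0x3c
[6] flags=0000 CC?T → r3=0x8f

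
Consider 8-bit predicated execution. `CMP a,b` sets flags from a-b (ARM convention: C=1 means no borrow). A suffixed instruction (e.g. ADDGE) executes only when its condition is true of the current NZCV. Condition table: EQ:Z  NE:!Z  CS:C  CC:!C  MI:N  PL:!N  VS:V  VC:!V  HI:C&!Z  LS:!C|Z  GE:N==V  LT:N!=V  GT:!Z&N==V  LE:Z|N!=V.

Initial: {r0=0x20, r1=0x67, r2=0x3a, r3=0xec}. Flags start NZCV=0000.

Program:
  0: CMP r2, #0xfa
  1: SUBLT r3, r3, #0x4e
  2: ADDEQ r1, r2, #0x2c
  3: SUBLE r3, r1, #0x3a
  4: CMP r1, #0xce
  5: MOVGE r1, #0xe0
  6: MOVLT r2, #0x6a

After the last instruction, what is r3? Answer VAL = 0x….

[0] flags=0000 → (cmp)
[1] flags=0000 LT?F → skip
[2] flags=0000 EQ?F → skip
[3] flags=0000 LE?F → skip
[4] flags=1001 → (cmp)
[5] flags=1001 GE?T → r1=0xe0
[6] flags=1001 LT?F → skip

VAL = 0xec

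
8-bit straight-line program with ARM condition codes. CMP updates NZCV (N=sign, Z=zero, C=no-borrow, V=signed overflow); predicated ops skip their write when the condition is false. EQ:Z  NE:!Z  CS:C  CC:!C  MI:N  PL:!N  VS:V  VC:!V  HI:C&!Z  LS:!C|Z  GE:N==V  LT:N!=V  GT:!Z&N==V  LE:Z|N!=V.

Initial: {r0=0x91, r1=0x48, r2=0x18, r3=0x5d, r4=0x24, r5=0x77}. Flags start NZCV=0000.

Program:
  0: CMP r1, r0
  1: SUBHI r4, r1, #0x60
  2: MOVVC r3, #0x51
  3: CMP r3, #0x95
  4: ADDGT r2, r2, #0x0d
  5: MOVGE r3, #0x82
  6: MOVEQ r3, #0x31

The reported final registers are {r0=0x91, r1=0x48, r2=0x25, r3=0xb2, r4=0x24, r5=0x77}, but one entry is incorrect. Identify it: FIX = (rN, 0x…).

FIX = (r3, 0x82)

0: ✓ CMP  NZCV=1001
1: · SUBHI
2: · MOVVC
3: ✓ CMP  NZCV=1001
4: ✓ ADDGT  r2←0x25
5: ✓ MOVGE  r3←0x82
6: · MOVEQ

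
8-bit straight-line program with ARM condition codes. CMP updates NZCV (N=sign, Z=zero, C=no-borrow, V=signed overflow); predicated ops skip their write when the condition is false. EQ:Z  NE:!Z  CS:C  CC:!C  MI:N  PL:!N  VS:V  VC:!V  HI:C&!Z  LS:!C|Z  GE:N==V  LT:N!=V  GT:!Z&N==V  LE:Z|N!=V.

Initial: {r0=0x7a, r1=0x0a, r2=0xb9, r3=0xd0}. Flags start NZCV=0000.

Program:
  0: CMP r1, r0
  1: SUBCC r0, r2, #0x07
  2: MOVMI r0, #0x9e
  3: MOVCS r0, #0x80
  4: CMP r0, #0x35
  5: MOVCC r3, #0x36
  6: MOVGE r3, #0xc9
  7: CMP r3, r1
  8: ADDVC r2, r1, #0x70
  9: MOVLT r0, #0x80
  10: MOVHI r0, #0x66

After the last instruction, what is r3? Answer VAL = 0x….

VAL = 0xd0

0: ✓ CMP  NZCV=1000
1: ✓ SUBCC  r0←0xb2
2: ✓ MOVMI  r0←0x9e
3: · MOVCS
4: ✓ CMP  NZCV=0011
5: · MOVCC
6: · MOVGE
7: ✓ CMP  NZCV=1010
8: ✓ ADDVC  r2←0x7a
9: ✓ MOVLT  r0←0x80
10: ✓ MOVHI  r0←0x66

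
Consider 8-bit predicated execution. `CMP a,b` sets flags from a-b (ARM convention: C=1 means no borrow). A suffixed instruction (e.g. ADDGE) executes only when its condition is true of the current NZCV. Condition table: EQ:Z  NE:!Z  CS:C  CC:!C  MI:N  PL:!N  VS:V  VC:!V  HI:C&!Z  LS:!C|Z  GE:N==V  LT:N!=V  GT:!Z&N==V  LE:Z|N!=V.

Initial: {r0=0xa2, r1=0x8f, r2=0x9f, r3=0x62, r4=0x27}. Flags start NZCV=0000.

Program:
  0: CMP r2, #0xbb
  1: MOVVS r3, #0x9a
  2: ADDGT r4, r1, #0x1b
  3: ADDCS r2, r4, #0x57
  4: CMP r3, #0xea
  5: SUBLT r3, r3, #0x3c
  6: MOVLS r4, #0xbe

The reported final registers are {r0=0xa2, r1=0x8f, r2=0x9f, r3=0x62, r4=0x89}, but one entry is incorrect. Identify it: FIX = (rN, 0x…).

FIX = (r4, 0xbe)

0: ✓ CMP  NZCV=1000
1: · MOVVS
2: · ADDGT
3: · ADDCS
4: ✓ CMP  NZCV=0000
5: · SUBLT
6: ✓ MOVLS  r4←0xbe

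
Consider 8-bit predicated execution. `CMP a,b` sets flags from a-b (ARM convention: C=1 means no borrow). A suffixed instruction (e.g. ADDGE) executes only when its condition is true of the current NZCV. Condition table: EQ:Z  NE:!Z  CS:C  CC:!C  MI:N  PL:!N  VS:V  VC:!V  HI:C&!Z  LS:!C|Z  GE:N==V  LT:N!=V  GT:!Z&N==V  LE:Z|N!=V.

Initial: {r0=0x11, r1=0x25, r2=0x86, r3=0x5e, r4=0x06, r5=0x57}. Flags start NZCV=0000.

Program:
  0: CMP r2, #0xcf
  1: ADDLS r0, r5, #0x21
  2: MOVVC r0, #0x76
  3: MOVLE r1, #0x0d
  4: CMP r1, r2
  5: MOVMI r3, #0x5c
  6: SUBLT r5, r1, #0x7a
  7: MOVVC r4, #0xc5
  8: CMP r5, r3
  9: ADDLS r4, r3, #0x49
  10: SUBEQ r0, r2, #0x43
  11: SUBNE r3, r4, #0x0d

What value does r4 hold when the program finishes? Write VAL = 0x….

VAL = 0xa5

0: ✓ CMP  NZCV=1000
1: ✓ ADDLS  r0←0x78
2: ✓ MOVVC  r0←0x76
3: ✓ MOVLE  r1←0x0d
4: ✓ CMP  NZCV=1001
5: ✓ MOVMI  r3←0x5c
6: · SUBLT
7: · MOVVC
8: ✓ CMP  NZCV=1000
9: ✓ ADDLS  r4←0xa5
10: · SUBEQ
11: ✓ SUBNE  r3←0x98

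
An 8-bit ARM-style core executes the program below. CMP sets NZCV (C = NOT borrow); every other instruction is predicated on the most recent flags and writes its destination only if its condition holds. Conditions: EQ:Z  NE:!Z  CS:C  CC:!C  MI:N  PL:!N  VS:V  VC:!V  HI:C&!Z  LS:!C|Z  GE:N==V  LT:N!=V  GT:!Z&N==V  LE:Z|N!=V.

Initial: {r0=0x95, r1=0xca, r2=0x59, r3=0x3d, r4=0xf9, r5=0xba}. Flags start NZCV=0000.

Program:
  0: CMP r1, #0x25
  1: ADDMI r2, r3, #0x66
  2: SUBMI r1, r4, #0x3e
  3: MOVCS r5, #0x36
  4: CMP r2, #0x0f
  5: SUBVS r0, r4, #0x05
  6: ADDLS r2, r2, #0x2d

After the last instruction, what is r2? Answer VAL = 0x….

0: ✓ CMP  NZCV=1010
1: ✓ ADDMI  r2←0xa3
2: ✓ SUBMI  r1←0xbb
3: ✓ MOVCS  r5←0x36
4: ✓ CMP  NZCV=1010
5: · SUBVS
6: · ADDLS

VAL = 0xa3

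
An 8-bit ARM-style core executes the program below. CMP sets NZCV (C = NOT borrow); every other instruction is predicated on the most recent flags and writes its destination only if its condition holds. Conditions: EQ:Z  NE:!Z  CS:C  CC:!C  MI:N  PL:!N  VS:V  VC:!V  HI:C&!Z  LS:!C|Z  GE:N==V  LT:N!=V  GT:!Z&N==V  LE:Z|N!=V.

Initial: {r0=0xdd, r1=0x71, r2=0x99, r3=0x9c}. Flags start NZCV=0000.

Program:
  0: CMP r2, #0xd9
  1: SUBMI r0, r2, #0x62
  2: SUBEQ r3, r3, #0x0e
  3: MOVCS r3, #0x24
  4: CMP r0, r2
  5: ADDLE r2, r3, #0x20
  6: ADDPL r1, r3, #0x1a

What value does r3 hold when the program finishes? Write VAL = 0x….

VAL = 0x9c

[0] flags=1000 → (cmp)
[1] flags=1000 MI?T → r0=0x37
[2] flags=1000 EQ?F → skip
[3] flags=1000 CS?F → skip
[4] flags=1001 → (cmp)
[5] flags=1001 LE?F → skip
[6] flags=1001 PL?F → skip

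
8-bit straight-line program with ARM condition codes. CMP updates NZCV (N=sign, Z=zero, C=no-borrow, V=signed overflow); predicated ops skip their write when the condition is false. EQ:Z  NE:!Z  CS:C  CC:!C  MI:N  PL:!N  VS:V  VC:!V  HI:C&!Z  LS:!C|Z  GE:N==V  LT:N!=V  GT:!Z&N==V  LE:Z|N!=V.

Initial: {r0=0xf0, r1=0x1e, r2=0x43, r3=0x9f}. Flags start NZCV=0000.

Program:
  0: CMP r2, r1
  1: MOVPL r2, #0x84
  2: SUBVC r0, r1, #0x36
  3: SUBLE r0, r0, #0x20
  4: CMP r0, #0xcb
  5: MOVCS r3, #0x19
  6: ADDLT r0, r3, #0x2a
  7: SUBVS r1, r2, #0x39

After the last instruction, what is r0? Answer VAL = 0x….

[0] flags=0010 → (cmp)
[1] flags=0010 PL?T → r2=0x84
[2] flags=0010 VC?T → r0=0xe8
[3] flags=0010 LE?F → skip
[4] flags=0010 → (cmp)
[5] flags=0010 CS?T → r3=0x19
[6] flags=0010 LT?F → skip
[7] flags=0010 VS?F → skip

VAL = 0xe8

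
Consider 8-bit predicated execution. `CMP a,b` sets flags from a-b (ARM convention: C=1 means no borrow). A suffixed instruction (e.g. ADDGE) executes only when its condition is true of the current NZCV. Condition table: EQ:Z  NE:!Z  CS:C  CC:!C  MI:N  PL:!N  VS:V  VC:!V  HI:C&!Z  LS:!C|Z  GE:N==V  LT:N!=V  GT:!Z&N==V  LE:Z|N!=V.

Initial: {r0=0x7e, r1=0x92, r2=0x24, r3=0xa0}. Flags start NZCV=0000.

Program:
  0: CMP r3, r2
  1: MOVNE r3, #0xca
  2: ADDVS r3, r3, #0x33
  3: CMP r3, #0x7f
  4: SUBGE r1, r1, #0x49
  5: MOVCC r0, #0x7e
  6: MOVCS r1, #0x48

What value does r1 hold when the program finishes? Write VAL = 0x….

0: ✓ CMP  NZCV=0011
1: ✓ MOVNE  r3←0xca
2: ✓ ADDVS  r3←0xfd
3: ✓ CMP  NZCV=0011
4: · SUBGE
5: · MOVCC
6: ✓ MOVCS  r1←0x48

VAL = 0x48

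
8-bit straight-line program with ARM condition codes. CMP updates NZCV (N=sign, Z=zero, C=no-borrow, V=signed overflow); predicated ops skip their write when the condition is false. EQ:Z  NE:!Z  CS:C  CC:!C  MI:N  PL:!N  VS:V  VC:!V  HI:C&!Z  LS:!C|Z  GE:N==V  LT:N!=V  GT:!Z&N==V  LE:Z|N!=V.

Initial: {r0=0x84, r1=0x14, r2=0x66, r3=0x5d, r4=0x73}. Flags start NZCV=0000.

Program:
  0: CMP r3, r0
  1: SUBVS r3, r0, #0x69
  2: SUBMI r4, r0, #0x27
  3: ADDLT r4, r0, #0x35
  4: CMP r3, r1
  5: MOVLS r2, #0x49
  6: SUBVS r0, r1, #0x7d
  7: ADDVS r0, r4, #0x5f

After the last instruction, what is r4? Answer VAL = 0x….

VAL = 0x5d

0: ✓ CMP  NZCV=1001
1: ✓ SUBVS  r3←0x1b
2: ✓ SUBMI  r4←0x5d
3: · ADDLT
4: ✓ CMP  NZCV=0010
5: · MOVLS
6: · SUBVS
7: · ADDVS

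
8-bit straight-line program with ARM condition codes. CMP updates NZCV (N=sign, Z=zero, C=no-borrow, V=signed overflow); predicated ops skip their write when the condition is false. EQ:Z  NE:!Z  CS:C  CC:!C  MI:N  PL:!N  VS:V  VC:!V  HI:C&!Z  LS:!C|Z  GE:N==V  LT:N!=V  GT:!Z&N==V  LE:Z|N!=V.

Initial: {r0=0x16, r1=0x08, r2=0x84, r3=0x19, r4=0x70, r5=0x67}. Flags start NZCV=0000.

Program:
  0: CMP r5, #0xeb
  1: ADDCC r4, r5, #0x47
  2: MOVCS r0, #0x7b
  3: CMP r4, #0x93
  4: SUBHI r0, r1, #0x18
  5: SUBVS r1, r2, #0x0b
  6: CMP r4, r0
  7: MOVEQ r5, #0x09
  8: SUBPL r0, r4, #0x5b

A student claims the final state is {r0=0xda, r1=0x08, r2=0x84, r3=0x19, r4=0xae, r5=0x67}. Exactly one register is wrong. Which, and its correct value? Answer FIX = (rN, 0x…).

FIX = (r0, 0xf0)

[0] flags=0000 → (cmp)
[1] flags=0000 CC?T → r4=0xae
[2] flags=0000 CS?F → skip
[3] flags=0010 → (cmp)
[4] flags=0010 HI?T → r0=0xf0
[5] flags=0010 VS?F → skip
[6] flags=1000 → (cmp)
[7] flags=1000 EQ?F → skip
[8] flags=1000 PL?F → skip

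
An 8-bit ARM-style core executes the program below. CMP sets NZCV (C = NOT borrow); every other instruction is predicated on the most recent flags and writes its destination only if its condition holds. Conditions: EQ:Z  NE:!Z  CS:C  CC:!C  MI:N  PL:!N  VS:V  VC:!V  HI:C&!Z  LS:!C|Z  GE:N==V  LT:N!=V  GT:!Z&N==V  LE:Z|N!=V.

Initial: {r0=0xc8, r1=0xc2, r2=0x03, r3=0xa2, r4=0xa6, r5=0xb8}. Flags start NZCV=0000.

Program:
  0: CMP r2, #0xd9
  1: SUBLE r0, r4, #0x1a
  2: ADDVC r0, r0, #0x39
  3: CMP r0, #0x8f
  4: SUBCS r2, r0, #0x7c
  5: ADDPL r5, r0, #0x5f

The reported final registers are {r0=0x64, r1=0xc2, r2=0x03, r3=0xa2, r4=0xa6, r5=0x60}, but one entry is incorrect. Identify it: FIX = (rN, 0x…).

[0] flags=0000 → (cmp)
[1] flags=0000 LE?F → skip
[2] flags=0000 VC?T → r0=0x01
[3] flags=0000 → (cmp)
[4] flags=0000 CS?F → skip
[5] flags=0000 PL?T → r5=0x60

FIX = (r0, 0x01)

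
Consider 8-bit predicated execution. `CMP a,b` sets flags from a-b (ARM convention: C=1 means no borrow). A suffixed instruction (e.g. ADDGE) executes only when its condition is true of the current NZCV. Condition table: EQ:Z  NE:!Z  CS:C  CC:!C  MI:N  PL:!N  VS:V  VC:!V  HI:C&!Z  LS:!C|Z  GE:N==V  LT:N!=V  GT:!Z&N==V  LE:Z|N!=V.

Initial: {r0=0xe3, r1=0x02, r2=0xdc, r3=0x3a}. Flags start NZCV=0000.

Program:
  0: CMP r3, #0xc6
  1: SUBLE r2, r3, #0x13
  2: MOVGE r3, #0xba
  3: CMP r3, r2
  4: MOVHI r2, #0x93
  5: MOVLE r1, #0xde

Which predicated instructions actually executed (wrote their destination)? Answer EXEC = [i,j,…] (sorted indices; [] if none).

EXEC = [2,5]

[0] flags=0000 → (cmp)
[1] flags=0000 LE?F → skip
[2] flags=0000 GE?T → r3=0xba
[3] flags=1000 → (cmp)
[4] flags=1000 HI?F → skip
[5] flags=1000 LE?T → r1=0xde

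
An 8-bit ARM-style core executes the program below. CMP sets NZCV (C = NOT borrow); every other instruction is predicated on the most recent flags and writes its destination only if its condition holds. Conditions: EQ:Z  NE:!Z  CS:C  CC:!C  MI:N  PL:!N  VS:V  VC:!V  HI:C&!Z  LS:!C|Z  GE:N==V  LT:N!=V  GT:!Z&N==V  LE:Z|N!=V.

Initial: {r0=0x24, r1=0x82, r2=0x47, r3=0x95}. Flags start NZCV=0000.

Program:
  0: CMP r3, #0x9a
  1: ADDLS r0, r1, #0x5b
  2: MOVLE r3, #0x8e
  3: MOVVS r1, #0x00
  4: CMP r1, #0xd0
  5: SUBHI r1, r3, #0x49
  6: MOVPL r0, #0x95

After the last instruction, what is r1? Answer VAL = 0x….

VAL = 0x82

[0] flags=1000 → (cmp)
[1] flags=1000 LS?T → r0=0xdd
[2] flags=1000 LE?T → r3=0x8e
[3] flags=1000 VS?F → skip
[4] flags=1000 → (cmp)
[5] flags=1000 HI?F → skip
[6] flags=1000 PL?F → skip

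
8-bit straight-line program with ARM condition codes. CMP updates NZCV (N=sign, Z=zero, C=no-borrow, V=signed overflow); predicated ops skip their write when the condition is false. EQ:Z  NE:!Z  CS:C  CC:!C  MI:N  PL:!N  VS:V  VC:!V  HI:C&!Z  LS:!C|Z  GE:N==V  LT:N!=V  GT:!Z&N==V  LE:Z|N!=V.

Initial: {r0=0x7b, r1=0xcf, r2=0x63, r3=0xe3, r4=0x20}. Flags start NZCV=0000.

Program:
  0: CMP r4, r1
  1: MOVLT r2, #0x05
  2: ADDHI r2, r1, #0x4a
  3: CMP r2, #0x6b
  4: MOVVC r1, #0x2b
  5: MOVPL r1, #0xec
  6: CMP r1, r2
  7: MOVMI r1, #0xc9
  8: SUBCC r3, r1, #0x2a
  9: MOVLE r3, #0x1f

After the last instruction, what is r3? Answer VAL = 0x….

VAL = 0x1f

0: ✓ CMP  NZCV=0000
1: · MOVLT
2: · ADDHI
3: ✓ CMP  NZCV=1000
4: ✓ MOVVC  r1←0x2b
5: · MOVPL
6: ✓ CMP  NZCV=1000
7: ✓ MOVMI  r1←0xc9
8: ✓ SUBCC  r3←0x9f
9: ✓ MOVLE  r3←0x1f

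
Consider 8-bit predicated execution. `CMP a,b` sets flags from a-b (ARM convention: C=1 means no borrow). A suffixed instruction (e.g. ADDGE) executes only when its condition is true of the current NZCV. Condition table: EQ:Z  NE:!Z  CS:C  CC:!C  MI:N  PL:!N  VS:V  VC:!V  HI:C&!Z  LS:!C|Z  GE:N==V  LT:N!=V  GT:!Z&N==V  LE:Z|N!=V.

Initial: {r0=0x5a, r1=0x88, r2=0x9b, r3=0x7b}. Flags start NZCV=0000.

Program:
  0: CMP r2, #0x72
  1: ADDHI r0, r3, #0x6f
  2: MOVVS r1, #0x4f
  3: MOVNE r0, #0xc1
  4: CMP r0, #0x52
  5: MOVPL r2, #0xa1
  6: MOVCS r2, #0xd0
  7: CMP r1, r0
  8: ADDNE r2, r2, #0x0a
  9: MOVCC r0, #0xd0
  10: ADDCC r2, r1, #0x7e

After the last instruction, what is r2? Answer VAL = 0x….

0: ✓ CMP  NZCV=0011
1: ✓ ADDHI  r0←0xea
2: ✓ MOVVS  r1←0x4f
3: ✓ MOVNE  r0←0xc1
4: ✓ CMP  NZCV=0011
5: ✓ MOVPL  r2←0xa1
6: ✓ MOVCS  r2←0xd0
7: ✓ CMP  NZCV=1001
8: ✓ ADDNE  r2←0xda
9: ✓ MOVCC  r0←0xd0
10: ✓ ADDCC  r2←0xcd

VAL = 0xcd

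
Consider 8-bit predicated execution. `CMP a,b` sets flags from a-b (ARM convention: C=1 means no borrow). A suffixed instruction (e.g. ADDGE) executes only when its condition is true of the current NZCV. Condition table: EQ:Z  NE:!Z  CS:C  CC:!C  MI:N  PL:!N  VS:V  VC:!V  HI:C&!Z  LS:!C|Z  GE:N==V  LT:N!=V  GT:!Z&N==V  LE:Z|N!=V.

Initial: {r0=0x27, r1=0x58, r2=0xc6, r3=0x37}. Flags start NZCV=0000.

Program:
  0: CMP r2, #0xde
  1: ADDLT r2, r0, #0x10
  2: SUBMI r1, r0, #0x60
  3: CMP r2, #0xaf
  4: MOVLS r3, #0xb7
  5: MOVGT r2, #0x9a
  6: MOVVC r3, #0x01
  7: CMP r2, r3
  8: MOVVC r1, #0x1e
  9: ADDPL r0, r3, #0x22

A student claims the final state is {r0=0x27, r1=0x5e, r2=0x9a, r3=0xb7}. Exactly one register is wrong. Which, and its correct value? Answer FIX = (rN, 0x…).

FIX = (r1, 0x1e)

0: ✓ CMP  NZCV=1000
1: ✓ ADDLT  r2←0x37
2: ✓ SUBMI  r1←0xc7
3: ✓ CMP  NZCV=1001
4: ✓ MOVLS  r3←0xb7
5: ✓ MOVGT  r2←0x9a
6: · MOVVC
7: ✓ CMP  NZCV=1000
8: ✓ MOVVC  r1←0x1e
9: · ADDPL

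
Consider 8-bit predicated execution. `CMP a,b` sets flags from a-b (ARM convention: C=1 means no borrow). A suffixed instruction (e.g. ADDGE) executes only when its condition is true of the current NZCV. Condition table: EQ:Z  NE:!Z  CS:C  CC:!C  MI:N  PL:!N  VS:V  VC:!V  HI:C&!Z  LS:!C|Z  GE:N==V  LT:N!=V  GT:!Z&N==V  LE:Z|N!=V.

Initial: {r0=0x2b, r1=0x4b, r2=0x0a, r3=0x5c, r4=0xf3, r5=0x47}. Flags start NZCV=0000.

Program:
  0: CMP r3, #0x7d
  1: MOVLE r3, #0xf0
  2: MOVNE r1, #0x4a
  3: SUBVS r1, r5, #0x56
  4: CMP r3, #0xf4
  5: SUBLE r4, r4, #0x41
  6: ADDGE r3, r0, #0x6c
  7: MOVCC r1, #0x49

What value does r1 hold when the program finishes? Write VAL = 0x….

0: ✓ CMP  NZCV=1000
1: ✓ MOVLE  r3←0xf0
2: ✓ MOVNE  r1←0x4a
3: · SUBVS
4: ✓ CMP  NZCV=1000
5: ✓ SUBLE  r4←0xb2
6: · ADDGE
7: ✓ MOVCC  r1←0x49

VAL = 0x49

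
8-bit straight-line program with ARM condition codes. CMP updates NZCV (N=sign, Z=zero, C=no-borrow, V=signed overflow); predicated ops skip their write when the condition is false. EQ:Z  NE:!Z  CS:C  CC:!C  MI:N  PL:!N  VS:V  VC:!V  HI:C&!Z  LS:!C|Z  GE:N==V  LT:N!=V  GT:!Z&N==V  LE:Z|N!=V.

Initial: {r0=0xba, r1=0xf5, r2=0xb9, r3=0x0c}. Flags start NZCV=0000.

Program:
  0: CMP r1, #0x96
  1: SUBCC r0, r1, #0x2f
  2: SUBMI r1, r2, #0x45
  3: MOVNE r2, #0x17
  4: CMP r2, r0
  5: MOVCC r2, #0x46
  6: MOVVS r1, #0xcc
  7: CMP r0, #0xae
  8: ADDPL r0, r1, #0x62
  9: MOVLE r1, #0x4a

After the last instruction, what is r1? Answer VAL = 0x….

0: ✓ CMP  NZCV=0010
1: · SUBCC
2: · SUBMI
3: ✓ MOVNE  r2←0x17
4: ✓ CMP  NZCV=0000
5: ✓ MOVCC  r2←0x46
6: · MOVVS
7: ✓ CMP  NZCV=0010
8: ✓ ADDPL  r0←0x57
9: · MOVLE

VAL = 0xf5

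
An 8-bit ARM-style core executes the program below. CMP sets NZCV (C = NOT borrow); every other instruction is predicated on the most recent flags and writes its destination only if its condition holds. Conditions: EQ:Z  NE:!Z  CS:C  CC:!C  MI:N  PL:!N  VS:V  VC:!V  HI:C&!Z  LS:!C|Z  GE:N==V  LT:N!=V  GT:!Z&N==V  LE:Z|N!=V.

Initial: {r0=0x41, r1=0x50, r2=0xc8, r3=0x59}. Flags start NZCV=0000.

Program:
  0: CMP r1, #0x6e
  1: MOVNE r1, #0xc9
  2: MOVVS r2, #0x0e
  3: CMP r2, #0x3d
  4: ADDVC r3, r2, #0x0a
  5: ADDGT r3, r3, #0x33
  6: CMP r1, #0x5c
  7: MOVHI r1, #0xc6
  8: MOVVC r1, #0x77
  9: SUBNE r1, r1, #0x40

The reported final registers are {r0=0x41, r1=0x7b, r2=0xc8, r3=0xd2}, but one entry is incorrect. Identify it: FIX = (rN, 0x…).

[0] flags=1000 → (cmp)
[1] flags=1000 NE?T → r1=0xc9
[2] flags=1000 VS?F → skip
[3] flags=1010 → (cmp)
[4] flags=1010 VC?T → r3=0xd2
[5] flags=1010 GT?F → skip
[6] flags=0011 → (cmp)
[7] flags=0011 HI?T → r1=0xc6
[8] flags=0011 VC?F → skip
[9] flags=0011 NE?T → r1=0x86

FIX = (r1, 0x86)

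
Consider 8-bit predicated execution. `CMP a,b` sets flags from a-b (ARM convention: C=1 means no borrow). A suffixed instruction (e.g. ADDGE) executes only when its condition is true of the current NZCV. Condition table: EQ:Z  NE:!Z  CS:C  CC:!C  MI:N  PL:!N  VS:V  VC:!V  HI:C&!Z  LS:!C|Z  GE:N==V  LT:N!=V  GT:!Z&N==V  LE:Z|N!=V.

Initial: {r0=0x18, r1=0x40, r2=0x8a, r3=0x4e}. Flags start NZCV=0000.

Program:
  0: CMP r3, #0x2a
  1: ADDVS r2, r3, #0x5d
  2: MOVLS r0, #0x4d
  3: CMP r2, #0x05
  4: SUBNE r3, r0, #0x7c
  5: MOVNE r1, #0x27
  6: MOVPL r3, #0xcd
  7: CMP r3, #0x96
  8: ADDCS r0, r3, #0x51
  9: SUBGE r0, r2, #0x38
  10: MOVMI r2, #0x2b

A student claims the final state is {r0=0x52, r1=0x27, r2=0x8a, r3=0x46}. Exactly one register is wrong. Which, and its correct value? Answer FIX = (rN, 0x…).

[0] flags=0010 → (cmp)
[1] flags=0010 VS?F → skip
[2] flags=0010 LS?F → skip
[3] flags=1010 → (cmp)
[4] flags=1010 NE?T → r3=0x9c
[5] flags=1010 NE?T → r1=0x27
[6] flags=1010 PL?F → skip
[7] flags=0010 → (cmp)
[8] flags=0010 CS?T → r0=0xed
[9] flags=0010 GE?T → r0=0x52
[10] flags=0010 MI?F → skip

FIX = (r3, 0x9c)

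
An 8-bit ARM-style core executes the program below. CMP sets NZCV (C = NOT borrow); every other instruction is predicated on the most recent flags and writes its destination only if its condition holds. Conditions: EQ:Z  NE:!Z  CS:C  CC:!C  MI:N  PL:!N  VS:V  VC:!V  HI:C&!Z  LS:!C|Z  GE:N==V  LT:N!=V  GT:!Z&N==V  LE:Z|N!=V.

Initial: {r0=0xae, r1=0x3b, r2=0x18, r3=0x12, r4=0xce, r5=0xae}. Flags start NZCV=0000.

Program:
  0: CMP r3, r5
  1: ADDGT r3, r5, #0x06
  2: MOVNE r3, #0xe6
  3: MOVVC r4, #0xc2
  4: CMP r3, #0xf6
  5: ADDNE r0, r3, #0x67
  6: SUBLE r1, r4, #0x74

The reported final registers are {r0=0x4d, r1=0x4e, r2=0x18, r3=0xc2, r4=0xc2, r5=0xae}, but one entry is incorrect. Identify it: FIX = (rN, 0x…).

FIX = (r3, 0xe6)

[0] flags=0000 → (cmp)
[1] flags=0000 GT?T → r3=0xb4
[2] flags=0000 NE?T → r3=0xe6
[3] flags=0000 VC?T → r4=0xc2
[4] flags=1000 → (cmp)
[5] flags=1000 NE?T → r0=0x4d
[6] flags=1000 LE?T → r1=0x4e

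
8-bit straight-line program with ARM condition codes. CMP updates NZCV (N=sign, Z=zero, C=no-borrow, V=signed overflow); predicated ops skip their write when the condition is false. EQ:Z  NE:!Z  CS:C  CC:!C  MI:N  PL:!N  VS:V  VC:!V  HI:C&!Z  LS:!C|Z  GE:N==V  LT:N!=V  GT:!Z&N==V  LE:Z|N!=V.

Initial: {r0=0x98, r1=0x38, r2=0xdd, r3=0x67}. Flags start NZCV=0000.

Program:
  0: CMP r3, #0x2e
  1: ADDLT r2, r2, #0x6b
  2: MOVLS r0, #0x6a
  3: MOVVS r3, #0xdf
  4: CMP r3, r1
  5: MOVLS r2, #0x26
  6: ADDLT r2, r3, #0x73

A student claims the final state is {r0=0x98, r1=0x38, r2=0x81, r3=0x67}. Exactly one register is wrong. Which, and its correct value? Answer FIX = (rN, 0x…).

FIX = (r2, 0xdd)

[0] flags=0010 → (cmp)
[1] flags=0010 LT?F → skip
[2] flags=0010 LS?F → skip
[3] flags=0010 VS?F → skip
[4] flags=0010 → (cmp)
[5] flags=0010 LS?F → skip
[6] flags=0010 LT?F → skip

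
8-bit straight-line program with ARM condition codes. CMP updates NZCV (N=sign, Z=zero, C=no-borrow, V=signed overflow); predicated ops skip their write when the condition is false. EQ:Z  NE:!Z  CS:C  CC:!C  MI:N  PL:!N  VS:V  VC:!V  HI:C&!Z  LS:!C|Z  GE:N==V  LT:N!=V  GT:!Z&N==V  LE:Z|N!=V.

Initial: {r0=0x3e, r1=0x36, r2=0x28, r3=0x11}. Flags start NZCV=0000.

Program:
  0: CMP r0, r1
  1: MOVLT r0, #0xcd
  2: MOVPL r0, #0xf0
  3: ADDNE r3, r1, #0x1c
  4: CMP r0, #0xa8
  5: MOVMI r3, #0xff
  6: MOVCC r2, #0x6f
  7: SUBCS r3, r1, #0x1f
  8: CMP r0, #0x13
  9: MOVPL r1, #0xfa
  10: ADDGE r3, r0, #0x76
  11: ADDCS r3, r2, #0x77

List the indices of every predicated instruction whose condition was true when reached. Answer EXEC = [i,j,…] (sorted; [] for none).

EXEC = [2,3,7,11]

0: ✓ CMP  NZCV=0010
1: · MOVLT
2: ✓ MOVPL  r0←0xf0
3: ✓ ADDNE  r3←0x52
4: ✓ CMP  NZCV=0010
5: · MOVMI
6: · MOVCC
7: ✓ SUBCS  r3←0x17
8: ✓ CMP  NZCV=1010
9: · MOVPL
10: · ADDGE
11: ✓ ADDCS  r3←0x9f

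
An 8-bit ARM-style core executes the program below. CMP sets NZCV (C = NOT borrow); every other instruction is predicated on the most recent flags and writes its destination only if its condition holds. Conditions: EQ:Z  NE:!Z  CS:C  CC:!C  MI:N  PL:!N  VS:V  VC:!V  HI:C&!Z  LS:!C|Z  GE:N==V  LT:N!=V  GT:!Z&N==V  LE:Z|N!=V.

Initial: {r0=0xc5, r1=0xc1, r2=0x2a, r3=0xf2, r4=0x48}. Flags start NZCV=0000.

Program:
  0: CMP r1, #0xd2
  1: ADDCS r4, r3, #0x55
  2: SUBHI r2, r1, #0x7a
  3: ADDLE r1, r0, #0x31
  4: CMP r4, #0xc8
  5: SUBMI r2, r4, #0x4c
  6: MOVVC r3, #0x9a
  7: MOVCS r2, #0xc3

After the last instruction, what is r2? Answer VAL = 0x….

0: ✓ CMP  NZCV=1000
1: · ADDCS
2: · SUBHI
3: ✓ ADDLE  r1←0xf6
4: ✓ CMP  NZCV=1001
5: ✓ SUBMI  r2←0xfc
6: · MOVVC
7: · MOVCS

VAL = 0xfc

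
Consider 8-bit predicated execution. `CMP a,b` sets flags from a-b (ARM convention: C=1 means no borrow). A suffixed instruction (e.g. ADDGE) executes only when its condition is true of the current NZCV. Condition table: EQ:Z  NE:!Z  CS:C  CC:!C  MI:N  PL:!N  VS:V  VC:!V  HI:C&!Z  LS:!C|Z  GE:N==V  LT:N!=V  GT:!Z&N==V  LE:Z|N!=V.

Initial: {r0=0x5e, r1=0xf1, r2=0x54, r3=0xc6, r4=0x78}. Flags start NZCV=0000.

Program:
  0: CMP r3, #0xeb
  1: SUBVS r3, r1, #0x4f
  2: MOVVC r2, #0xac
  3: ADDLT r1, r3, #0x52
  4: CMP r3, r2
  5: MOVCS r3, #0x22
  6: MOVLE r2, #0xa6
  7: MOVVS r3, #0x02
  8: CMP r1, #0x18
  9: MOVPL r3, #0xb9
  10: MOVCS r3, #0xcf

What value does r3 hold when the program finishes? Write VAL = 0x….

VAL = 0xcf

0: ✓ CMP  NZCV=1000
1: · SUBVS
2: ✓ MOVVC  r2←0xac
3: ✓ ADDLT  r1←0x18
4: ✓ CMP  NZCV=0010
5: ✓ MOVCS  r3←0x22
6: · MOVLE
7: · MOVVS
8: ✓ CMP  NZCV=0110
9: ✓ MOVPL  r3←0xb9
10: ✓ MOVCS  r3←0xcf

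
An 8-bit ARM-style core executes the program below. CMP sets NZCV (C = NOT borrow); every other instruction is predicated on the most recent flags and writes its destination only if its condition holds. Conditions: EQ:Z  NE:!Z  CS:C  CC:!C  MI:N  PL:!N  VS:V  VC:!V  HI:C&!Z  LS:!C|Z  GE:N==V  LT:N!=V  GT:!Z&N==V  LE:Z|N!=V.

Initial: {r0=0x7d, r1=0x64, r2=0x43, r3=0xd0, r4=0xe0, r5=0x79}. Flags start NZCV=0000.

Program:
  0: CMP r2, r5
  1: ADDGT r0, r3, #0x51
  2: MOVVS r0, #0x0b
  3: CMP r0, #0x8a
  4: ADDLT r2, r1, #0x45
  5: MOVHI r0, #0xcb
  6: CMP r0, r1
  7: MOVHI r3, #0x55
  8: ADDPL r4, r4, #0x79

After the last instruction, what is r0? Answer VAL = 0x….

0: ✓ CMP  NZCV=1000
1: · ADDGT
2: · MOVVS
3: ✓ CMP  NZCV=1001
4: · ADDLT
5: · MOVHI
6: ✓ CMP  NZCV=0010
7: ✓ MOVHI  r3←0x55
8: ✓ ADDPL  r4←0x59

VAL = 0x7d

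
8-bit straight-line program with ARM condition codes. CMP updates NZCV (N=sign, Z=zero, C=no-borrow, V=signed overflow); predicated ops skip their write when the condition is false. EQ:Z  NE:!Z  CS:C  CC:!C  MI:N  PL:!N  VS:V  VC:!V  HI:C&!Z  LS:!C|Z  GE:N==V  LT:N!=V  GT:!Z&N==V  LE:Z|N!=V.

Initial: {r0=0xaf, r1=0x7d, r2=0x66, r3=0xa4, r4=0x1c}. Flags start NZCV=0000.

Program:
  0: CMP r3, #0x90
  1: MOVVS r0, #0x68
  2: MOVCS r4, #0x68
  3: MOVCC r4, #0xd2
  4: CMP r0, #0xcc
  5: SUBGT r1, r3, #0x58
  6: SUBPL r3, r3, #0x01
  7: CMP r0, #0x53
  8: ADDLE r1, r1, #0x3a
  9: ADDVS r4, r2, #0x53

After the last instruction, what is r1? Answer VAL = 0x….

[0] flags=0010 → (cmp)
[1] flags=0010 VS?F → skip
[2] flags=0010 CS?T → r4=0x68
[3] flags=0010 CC?F → skip
[4] flags=1000 → (cmp)
[5] flags=1000 GT?F → skip
[6] flags=1000 PL?F → skip
[7] flags=0011 → (cmp)
[8] flags=0011 LE?T → r1=0xb7
[9] flags=0011 VS?T → r4=0xb9

VAL = 0xb7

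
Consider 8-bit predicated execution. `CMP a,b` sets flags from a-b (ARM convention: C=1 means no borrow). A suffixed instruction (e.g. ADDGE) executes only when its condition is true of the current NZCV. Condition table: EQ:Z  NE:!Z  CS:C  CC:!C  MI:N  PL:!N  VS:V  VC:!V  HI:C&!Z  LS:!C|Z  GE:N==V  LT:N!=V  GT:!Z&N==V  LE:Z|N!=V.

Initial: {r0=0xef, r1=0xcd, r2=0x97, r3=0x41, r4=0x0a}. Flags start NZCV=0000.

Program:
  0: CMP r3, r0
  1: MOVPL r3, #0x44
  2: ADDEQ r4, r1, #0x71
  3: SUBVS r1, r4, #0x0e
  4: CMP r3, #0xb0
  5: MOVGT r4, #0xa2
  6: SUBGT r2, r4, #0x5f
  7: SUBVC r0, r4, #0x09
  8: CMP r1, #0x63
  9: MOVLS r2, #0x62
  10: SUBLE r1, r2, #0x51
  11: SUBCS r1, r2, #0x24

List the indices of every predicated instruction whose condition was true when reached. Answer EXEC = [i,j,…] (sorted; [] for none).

EXEC = [1,5,6,10,11]

[0] flags=0000 → (cmp)
[1] flags=0000 PL?T → r3=0x44
[2] flags=0000 EQ?F → skip
[3] flags=0000 VS?F → skip
[4] flags=1001 → (cmp)
[5] flags=1001 GT?T → r4=0xa2
[6] flags=1001 GT?T → r2=0x43
[7] flags=1001 VC?F → skip
[8] flags=0011 → (cmp)
[9] flags=0011 LS?F → skip
[10] flags=0011 LE?T → r1=0xf2
[11] flags=0011 CS?T → r1=0x1f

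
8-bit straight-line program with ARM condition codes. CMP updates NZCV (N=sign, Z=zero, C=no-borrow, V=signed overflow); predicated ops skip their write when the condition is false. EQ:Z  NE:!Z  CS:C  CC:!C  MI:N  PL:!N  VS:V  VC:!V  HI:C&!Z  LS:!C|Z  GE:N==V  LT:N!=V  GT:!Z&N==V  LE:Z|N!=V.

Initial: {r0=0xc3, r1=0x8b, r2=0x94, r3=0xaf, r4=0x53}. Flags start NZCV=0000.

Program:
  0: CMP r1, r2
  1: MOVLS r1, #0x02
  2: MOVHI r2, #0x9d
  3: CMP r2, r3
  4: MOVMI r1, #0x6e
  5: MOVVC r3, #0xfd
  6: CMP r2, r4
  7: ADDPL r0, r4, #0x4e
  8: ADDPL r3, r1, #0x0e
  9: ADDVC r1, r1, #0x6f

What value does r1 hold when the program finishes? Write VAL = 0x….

[0] flags=1000 → (cmp)
[1] flags=1000 LS?T → r1=0x02
[2] flags=1000 HI?F → skip
[3] flags=1000 → (cmp)
[4] flags=1000 MI?T → r1=0x6e
[5] flags=1000 VC?T → r3=0xfd
[6] flags=0011 → (cmp)
[7] flags=0011 PL?T → r0=0xa1
[8] flags=0011 PL?T → r3=0x7c
[9] flags=0011 VC?F → skip

VAL = 0x6e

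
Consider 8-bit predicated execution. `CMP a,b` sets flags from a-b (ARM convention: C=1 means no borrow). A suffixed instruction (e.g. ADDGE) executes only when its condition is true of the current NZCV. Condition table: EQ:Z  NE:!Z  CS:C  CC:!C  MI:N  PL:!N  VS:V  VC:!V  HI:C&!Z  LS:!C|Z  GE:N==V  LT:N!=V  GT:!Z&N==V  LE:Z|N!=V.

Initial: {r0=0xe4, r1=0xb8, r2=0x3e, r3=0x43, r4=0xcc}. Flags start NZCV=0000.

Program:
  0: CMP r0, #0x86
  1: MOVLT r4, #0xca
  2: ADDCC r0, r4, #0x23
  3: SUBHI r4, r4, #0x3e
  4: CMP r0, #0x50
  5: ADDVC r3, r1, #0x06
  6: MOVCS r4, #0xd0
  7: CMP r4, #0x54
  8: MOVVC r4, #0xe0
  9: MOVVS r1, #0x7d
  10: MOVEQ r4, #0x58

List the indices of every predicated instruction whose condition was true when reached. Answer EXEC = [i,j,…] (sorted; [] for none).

0: ✓ CMP  NZCV=0010
1: · MOVLT
2: · ADDCC
3: ✓ SUBHI  r4←0x8e
4: ✓ CMP  NZCV=1010
5: ✓ ADDVC  r3←0xbe
6: ✓ MOVCS  r4←0xd0
7: ✓ CMP  NZCV=0011
8: · MOVVC
9: ✓ MOVVS  r1←0x7d
10: · MOVEQ

EXEC = [3,5,6,9]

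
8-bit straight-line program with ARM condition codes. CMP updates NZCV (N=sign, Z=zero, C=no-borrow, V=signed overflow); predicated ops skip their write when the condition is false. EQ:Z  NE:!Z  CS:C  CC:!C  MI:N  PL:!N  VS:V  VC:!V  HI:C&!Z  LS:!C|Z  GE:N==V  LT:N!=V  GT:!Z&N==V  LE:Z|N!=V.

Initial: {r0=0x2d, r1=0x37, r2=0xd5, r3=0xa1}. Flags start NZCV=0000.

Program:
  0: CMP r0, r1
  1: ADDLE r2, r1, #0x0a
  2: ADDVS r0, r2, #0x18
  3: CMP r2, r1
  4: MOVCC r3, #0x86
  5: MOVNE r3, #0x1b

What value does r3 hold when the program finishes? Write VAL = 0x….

[0] flags=1000 → (cmp)
[1] flags=1000 LE?T → r2=0x41
[2] flags=1000 VS?F → skip
[3] flags=0010 → (cmp)
[4] flags=0010 CC?F → skip
[5] flags=0010 NE?T → r3=0x1b

VAL = 0x1b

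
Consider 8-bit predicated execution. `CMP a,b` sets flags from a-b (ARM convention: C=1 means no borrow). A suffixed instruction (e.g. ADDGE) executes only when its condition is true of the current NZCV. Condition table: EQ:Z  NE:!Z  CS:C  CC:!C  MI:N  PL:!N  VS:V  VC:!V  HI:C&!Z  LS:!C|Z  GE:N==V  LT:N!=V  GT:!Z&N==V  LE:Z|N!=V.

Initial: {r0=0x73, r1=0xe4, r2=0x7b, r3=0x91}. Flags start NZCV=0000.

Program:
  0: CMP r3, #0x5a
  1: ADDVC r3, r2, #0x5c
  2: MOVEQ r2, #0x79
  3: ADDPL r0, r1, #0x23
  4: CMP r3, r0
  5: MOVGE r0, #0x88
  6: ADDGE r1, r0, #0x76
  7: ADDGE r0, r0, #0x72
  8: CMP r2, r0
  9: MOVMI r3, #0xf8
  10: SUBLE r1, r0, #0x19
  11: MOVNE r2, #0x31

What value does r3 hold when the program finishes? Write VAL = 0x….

[0] flags=0011 → (cmp)
[1] flags=0011 VC?F → skip
[2] flags=0011 EQ?F → skip
[3] flags=0011 PL?T → r0=0x07
[4] flags=1010 → (cmp)
[5] flags=1010 GE?F → skip
[6] flags=1010 GE?F → skip
[7] flags=1010 GE?F → skip
[8] flags=0010 → (cmp)
[9] flags=0010 MI?F → skip
[10] flags=0010 LE?F → skip
[11] flags=0010 NE?T → r2=0x31

VAL = 0x91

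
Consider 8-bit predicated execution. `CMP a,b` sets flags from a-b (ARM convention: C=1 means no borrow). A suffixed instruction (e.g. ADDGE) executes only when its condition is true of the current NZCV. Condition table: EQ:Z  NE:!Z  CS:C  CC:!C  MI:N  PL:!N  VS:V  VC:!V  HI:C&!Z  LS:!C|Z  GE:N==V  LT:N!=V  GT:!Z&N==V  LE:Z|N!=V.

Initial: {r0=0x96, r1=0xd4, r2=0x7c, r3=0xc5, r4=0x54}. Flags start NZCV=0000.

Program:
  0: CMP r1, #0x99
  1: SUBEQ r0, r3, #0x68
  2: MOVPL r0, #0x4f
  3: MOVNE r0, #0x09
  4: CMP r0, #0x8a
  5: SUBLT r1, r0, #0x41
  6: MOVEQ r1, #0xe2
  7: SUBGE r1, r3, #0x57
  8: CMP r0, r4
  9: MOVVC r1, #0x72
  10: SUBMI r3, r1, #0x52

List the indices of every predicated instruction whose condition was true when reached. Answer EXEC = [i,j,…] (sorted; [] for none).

0: ✓ CMP  NZCV=0010
1: · SUBEQ
2: ✓ MOVPL  r0←0x4f
3: ✓ MOVNE  r0←0x09
4: ✓ CMP  NZCV=0000
5: · SUBLT
6: · MOVEQ
7: ✓ SUBGE  r1←0x6e
8: ✓ CMP  NZCV=1000
9: ✓ MOVVC  r1←0x72
10: ✓ SUBMI  r3←0x20

EXEC = [2,3,7,9,10]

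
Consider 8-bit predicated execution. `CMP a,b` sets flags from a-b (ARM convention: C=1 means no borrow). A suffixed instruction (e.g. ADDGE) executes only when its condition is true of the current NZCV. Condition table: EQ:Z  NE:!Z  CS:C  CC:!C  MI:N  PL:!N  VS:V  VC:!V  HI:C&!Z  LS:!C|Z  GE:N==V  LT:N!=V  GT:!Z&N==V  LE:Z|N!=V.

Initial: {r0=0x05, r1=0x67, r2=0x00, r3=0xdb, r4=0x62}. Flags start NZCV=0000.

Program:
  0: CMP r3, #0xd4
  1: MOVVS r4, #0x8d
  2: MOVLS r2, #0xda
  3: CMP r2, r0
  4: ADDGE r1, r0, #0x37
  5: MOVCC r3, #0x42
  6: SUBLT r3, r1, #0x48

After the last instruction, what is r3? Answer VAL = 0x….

0: ✓ CMP  NZCV=0010
1: · MOVVS
2: · MOVLS
3: ✓ CMP  NZCV=1000
4: · ADDGE
5: ✓ MOVCC  r3←0x42
6: ✓ SUBLT  r3←0x1f

VAL = 0x1f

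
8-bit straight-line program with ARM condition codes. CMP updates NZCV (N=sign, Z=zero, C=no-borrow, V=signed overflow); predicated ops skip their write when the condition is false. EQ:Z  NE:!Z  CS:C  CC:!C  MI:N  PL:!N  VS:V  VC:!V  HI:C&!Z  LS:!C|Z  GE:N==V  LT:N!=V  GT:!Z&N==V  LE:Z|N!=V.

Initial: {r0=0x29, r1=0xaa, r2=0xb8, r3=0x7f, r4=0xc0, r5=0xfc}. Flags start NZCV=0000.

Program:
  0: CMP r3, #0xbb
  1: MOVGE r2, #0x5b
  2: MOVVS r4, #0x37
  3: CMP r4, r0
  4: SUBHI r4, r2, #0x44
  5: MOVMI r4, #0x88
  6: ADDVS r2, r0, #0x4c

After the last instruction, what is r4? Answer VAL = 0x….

VAL = 0x17

0: ✓ CMP  NZCV=1001
1: ✓ MOVGE  r2←0x5b
2: ✓ MOVVS  r4←0x37
3: ✓ CMP  NZCV=0010
4: ✓ SUBHI  r4←0x17
5: · MOVMI
6: · ADDVS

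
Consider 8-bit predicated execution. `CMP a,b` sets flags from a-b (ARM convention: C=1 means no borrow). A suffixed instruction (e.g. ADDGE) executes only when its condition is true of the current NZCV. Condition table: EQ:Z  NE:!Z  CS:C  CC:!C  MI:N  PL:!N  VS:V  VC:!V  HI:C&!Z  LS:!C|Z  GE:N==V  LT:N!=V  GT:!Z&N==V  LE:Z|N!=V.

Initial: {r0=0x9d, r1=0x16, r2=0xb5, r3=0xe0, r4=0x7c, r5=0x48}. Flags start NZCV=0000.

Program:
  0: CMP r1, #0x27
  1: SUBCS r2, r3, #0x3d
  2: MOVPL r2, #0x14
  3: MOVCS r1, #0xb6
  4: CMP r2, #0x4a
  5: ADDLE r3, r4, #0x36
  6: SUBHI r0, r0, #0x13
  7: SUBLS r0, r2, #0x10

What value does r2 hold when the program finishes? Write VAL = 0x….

[0] flags=1000 → (cmp)
[1] flags=1000 CS?F → skip
[2] flags=1000 PL?F → skip
[3] flags=1000 CS?F → skip
[4] flags=0011 → (cmp)
[5] flags=0011 LE?T → r3=0xb2
[6] flags=0011 HI?T → r0=0x8a
[7] flags=0011 LS?F → skip

VAL = 0xb5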